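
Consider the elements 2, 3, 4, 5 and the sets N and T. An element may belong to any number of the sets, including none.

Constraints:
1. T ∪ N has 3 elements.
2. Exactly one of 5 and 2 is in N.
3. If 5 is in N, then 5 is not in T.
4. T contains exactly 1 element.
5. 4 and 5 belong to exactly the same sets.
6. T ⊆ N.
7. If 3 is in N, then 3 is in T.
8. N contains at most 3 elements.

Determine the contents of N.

N = {3, 4, 5}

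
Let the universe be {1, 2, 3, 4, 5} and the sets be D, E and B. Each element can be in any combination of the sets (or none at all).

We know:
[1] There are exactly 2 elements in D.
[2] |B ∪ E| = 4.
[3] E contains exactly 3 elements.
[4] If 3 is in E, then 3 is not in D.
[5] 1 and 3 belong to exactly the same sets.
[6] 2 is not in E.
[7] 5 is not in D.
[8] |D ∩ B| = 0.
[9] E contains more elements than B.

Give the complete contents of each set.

D = {2, 4}; E = {1, 3, 4}; B = {5}

From (6): 2 ∉ E.
From (7): 5 ∉ D.
Suppose 1 ∈ D: no assignment then satisfies all the clues, so 1 ∉ D.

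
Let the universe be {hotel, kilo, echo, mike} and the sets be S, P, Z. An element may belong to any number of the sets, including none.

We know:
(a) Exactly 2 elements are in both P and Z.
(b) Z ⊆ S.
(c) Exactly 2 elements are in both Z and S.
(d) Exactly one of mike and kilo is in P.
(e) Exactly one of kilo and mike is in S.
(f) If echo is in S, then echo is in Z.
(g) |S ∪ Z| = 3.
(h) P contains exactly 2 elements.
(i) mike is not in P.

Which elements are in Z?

From (i): mike ∉ P.
(d) (exactly one): kilo ∈ P.
Suppose hotel ∈ Z: no assignment then satisfies all the clues, so hotel ∉ Z.

Z = {echo, kilo}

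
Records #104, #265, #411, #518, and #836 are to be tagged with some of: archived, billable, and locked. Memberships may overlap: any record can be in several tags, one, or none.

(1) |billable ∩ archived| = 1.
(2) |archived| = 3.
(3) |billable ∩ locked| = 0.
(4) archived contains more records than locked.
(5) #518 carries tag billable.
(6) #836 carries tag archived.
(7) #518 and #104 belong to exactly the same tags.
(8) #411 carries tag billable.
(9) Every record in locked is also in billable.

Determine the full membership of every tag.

archived = {#265, #411, #836}; billable = {#104, #411, #518}; locked = {}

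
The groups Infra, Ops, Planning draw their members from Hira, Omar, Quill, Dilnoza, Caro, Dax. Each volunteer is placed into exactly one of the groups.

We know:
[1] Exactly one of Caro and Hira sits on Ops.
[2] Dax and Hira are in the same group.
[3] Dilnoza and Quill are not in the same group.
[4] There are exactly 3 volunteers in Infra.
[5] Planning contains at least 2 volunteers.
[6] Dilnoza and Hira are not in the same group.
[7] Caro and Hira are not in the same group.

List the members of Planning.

Planning = {Dilnoza, Omar}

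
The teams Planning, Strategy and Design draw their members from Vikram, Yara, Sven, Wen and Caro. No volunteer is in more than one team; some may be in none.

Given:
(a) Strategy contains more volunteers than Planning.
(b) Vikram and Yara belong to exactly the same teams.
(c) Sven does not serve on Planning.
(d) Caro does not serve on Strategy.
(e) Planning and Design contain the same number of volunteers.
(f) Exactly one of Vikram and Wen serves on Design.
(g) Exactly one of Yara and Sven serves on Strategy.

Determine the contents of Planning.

Planning = {Caro}

From (c): Sven ∉ Planning.
From (d): Caro ∉ Strategy.
Suppose Vikram ∈ Planning: no assignment then satisfies all the clues, so Vikram ∉ Planning.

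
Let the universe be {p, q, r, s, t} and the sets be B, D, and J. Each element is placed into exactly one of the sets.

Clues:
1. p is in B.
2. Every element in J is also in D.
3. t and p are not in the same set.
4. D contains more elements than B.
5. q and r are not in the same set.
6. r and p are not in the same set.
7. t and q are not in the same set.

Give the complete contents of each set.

B = {p, q}; D = {r, s, t}; J = {}

From (1): p ∈ B.
(3): t ∉ B.
(6): r ∉ B.
Suppose q ∉ B: no assignment then satisfies all the clues, so q ∈ B.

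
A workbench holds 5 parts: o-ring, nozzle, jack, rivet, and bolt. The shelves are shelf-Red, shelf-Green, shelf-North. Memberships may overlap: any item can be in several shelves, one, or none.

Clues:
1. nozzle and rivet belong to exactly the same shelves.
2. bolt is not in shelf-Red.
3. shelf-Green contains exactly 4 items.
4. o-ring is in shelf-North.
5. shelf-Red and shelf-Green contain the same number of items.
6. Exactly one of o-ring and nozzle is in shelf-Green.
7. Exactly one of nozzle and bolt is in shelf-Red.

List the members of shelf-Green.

shelf-Green = {bolt, jack, nozzle, rivet}

From (2): bolt ∉ shelf-Red.
From (4): o-ring ∈ shelf-North.
(7) (exactly one): nozzle ∈ shelf-Red.
(1): rivet matches nozzle: rivet ∈ shelf-Red.
Suppose o-ring ∈ shelf-Green: no assignment then satisfies all the clues, so o-ring ∉ shelf-Green.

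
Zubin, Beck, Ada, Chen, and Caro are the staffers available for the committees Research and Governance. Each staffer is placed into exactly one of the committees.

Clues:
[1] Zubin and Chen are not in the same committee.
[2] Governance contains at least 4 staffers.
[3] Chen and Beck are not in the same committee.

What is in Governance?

Governance = {Ada, Beck, Caro, Zubin}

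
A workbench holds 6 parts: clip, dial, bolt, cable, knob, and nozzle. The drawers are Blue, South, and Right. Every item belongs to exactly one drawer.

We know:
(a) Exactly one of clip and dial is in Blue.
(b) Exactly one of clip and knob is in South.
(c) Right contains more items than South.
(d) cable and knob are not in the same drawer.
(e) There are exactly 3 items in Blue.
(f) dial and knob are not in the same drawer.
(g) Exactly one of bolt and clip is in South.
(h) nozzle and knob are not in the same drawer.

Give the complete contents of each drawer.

Blue = {cable, dial, nozzle}; South = {clip}; Right = {bolt, knob}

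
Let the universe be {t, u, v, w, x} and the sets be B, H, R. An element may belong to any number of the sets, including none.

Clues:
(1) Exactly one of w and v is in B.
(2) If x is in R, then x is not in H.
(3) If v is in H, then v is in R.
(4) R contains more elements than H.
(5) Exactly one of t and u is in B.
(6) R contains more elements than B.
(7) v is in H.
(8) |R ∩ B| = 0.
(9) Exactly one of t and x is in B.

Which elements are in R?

R = {u, v, x}

From (7): v ∈ H.
(3): v ∈ R.
Suppose t ∈ R: no assignment then satisfies all the clues, so t ∉ R.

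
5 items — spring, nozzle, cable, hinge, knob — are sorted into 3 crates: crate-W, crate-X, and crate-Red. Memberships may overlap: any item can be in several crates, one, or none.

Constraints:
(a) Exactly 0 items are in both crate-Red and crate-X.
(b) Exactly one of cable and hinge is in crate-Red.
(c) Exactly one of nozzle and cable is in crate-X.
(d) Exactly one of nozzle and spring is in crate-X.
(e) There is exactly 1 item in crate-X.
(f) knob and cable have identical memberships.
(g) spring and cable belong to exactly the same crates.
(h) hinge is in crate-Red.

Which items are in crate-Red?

crate-Red = {hinge}

From (h): hinge ∈ crate-Red.
(b) (exactly one): cable ∉ crate-Red.
(f): knob matches cable: knob ∉ crate-Red.
(g): spring matches cable: spring ∉ crate-Red.
Suppose nozzle ∈ crate-Red: no assignment then satisfies all the clues, so nozzle ∉ crate-Red.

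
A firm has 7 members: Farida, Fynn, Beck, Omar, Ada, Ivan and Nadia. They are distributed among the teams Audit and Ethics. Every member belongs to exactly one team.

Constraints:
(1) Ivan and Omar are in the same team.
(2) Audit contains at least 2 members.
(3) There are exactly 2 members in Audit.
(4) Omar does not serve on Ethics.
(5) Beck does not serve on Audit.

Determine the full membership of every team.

Audit = {Ivan, Omar}; Ethics = {Ada, Beck, Farida, Fynn, Nadia}

From (4): Omar ∉ Ethics.
From (5): Beck ∉ Audit.
(1): Ivan matches Omar: Ivan ∉ Ethics.
Only one team left: Beck ∈ Ethics.
Only one team left: Omar ∈ Audit.
Only one team left: Ivan ∈ Audit.
(3): Audit already has 2, so the rest are out.
Only one team left: Farida ∈ Ethics.
Only one team left: Fynn ∈ Ethics.
Only one team left: Ada ∈ Ethics.
Only one team left: Nadia ∈ Ethics.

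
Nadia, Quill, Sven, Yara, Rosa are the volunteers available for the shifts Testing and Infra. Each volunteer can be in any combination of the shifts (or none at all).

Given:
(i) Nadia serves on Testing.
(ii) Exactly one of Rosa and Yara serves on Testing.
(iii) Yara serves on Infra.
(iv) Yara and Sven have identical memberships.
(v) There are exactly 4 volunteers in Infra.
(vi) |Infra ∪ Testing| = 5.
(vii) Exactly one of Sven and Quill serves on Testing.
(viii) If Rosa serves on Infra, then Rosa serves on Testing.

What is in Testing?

Testing = {Nadia, Quill, Rosa}

From (i): Nadia ∈ Testing.
From (iii): Yara ∈ Infra.
(iv): Sven matches Yara: Sven ∈ Infra.
Suppose Quill ∉ Testing: no assignment then satisfies all the clues, so Quill ∈ Testing.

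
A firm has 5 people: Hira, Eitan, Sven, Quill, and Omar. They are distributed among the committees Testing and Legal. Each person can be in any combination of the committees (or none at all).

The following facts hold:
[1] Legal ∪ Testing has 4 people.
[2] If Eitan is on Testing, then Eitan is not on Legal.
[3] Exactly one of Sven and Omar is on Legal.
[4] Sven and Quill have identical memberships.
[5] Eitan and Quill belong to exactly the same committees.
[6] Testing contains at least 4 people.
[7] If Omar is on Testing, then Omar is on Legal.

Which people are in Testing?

Testing = {Eitan, Omar, Quill, Sven}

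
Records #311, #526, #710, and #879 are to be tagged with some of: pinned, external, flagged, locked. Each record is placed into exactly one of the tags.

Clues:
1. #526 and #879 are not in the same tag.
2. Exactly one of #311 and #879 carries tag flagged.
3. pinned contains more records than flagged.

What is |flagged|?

1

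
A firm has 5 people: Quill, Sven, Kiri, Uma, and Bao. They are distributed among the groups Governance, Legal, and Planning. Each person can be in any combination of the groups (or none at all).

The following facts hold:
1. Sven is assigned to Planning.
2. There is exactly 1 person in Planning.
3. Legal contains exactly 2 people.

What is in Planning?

Planning = {Sven}

From (1): Sven ∈ Planning.
(2): Planning already has 1, so the rest are out.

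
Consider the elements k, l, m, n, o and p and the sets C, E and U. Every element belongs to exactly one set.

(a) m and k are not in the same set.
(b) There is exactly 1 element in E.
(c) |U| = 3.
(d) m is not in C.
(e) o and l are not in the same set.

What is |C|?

2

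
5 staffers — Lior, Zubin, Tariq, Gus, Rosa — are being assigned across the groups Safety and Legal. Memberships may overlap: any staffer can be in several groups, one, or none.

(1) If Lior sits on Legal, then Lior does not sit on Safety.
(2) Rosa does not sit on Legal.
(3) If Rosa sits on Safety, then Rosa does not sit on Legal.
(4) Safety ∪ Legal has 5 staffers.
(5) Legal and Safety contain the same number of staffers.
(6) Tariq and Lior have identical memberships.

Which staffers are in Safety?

Safety = {Gus, Rosa, Zubin}

From (2): Rosa ∉ Legal.
Suppose Lior ∈ Safety: no assignment then satisfies all the clues, so Lior ∉ Safety.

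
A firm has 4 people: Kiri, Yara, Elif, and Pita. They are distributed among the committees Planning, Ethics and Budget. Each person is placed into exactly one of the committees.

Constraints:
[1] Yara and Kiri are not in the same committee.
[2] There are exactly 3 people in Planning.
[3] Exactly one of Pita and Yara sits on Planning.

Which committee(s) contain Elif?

Elif: Planning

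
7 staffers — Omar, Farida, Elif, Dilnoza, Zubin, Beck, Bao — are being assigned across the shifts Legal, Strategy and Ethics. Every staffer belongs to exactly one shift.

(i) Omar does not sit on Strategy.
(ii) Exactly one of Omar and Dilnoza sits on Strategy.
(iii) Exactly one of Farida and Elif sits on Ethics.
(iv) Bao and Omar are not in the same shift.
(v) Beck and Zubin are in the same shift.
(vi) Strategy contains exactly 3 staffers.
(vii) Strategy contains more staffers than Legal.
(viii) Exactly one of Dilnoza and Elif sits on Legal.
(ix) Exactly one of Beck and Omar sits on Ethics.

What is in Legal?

Legal = {Bao, Elif}

From (i): Omar ∉ Strategy.
(ii) (exactly one): Dilnoza ∈ Strategy.
(viii) (exactly one): Elif ∈ Legal.
(iii) (exactly one): Farida ∈ Ethics.
Suppose Omar ∈ Legal: no assignment then satisfies all the clues, so Omar ∉ Legal.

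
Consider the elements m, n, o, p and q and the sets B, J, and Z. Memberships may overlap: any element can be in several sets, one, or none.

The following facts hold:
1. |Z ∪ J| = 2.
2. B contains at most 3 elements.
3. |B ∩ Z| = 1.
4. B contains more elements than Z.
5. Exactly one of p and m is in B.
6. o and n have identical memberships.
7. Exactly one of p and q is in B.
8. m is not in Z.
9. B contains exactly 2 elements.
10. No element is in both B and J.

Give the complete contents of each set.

B = {m, q}; J = {p}; Z = {q}

From (8): m ∉ Z.
Suppose m ∉ B: no assignment then satisfies all the clues, so m ∈ B.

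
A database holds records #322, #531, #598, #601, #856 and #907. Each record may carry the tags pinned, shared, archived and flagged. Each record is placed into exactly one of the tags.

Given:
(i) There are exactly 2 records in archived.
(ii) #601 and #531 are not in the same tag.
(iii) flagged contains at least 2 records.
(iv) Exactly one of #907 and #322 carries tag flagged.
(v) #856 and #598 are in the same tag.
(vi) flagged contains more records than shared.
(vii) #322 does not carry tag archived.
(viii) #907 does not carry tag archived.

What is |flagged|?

2

From (vii): #322 ∉ archived.
From (viii): #907 ∉ archived.
Suppose #531 ∈ archived: no assignment then satisfies all the clues, so #531 ∉ archived.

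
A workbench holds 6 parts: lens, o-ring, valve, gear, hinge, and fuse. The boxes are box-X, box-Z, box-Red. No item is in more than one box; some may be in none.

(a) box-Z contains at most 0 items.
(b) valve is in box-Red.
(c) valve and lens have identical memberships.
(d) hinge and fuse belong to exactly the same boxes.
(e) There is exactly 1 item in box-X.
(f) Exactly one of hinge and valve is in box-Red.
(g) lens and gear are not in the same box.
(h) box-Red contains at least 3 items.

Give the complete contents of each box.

box-X = {gear}; box-Z = {}; box-Red = {lens, o-ring, valve}

From (b): valve ∈ box-Red.
(a): box-Z already has 0, so the rest are out.
(c): lens matches valve: lens ∉ box-X.
(c): lens matches valve: lens ∈ box-Red.
(f) (exactly one): hinge ∉ box-Red.
(g): gear ∉ box-Red.
(d): fuse matches hinge: fuse ∉ box-Red.
(h): only 3 candidates remain for box-Red, so all are in.
Suppose gear ∉ box-X: no assignment then satisfies all the clues, so gear ∈ box-X.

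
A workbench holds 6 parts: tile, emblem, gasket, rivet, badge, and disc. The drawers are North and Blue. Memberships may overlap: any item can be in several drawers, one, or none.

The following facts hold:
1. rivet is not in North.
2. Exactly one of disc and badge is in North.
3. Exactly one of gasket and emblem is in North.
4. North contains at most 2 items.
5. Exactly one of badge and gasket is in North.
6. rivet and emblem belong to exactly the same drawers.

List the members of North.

From (1): rivet ∉ North.
(6): emblem matches rivet: emblem ∉ North.
(3) (exactly one): gasket ∈ North.
(5) (exactly one): badge ∉ North.
(2) (exactly one): disc ∈ North.
(4): North already has 2, so the rest are out.

North = {disc, gasket}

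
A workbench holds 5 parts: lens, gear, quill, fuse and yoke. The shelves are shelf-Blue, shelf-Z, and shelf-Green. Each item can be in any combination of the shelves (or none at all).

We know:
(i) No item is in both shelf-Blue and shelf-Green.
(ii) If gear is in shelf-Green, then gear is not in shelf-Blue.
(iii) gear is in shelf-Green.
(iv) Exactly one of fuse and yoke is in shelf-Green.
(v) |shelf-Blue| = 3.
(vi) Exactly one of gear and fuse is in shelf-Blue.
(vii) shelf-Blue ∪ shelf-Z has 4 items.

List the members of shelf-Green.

From (iii): gear ∈ shelf-Green.
(i) (disjoint): gear ∉ shelf-Blue.
(vi) (exactly one): fuse ∈ shelf-Blue.
(i) (disjoint): fuse ∉ shelf-Green.
(iv) (exactly one): yoke ∈ shelf-Green.
(i) (disjoint): yoke ∉ shelf-Blue.
(v): only 3 candidates remain for shelf-Blue, so all are in.
(i) (disjoint): lens ∉ shelf-Green.
(i) (disjoint): quill ∉ shelf-Green.

shelf-Green = {gear, yoke}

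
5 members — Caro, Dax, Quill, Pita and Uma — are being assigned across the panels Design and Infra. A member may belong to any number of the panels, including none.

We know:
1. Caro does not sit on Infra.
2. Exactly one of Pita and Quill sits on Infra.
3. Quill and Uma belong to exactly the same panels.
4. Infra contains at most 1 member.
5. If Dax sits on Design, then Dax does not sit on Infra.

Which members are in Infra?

Infra = {Pita}

From (1): Caro ∉ Infra.
Suppose Dax ∈ Infra: no assignment then satisfies all the clues, so Dax ∉ Infra.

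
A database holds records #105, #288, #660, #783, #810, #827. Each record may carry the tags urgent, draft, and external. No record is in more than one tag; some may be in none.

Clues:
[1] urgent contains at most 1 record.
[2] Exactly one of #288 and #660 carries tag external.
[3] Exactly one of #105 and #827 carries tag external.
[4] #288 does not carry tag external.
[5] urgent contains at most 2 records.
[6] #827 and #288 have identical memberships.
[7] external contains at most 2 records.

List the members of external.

external = {#105, #660}

From (4): #288 ∉ external.
(2) (exactly one): #660 ∈ external.
(6): #827 matches #288: #827 ∉ external.
(3) (exactly one): #105 ∈ external.
(7): external already has 2, so the rest are out.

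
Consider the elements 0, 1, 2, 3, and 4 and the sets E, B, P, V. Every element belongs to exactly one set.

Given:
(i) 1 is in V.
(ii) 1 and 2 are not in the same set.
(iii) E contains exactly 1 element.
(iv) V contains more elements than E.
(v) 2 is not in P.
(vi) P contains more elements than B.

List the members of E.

E = {2}

From (i): 1 ∈ V.
From (v): 2 ∉ P.
(ii): 2 ∉ V.
Suppose 0 ∈ E: no assignment then satisfies all the clues, so 0 ∉ E.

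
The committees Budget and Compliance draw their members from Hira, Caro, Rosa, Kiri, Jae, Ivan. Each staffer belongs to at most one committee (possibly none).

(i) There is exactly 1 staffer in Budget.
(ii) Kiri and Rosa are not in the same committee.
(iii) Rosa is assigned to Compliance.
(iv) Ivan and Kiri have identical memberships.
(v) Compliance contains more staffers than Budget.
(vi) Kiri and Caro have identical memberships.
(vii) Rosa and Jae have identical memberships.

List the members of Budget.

Budget = {Hira}

From (iii): Rosa ∈ Compliance.
(ii): Kiri ∉ Compliance.
(iv): Ivan matches Kiri: Ivan ∉ Compliance.
(vi): Caro matches Kiri: Caro ∉ Compliance.
(vii): Jae matches Rosa: Jae ∉ Budget.
(vii): Jae matches Rosa: Jae ∈ Compliance.
Suppose Hira ∉ Budget: no assignment then satisfies all the clues, so Hira ∈ Budget.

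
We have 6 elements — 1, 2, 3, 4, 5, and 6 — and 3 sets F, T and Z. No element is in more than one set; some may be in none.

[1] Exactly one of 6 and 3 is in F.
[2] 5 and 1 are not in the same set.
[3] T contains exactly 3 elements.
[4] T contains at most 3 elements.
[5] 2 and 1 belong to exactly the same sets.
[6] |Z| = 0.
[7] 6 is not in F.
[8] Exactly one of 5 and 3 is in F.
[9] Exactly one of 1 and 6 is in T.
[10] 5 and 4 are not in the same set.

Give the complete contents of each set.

F = {3}; T = {1, 2, 4}; Z = {}

From (7): 6 ∉ F.
(1) (exactly one): 3 ∈ F.
(6): Z already has 0, so the rest are out.
(8) (exactly one): 5 ∉ F.
Suppose 1 ∈ F: no assignment then satisfies all the clues, so 1 ∉ F.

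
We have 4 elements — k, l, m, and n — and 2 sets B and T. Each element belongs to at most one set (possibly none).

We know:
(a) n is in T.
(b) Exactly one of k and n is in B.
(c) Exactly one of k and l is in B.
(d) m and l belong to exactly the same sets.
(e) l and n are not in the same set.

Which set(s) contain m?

From (a): n ∈ T.
(b) (exactly one): k ∈ B.
(c) (exactly one): l ∉ B.
(d): m matches l: m ∉ B.
(e): l ∉ T.
(d): m matches l: m ∉ T.

m: none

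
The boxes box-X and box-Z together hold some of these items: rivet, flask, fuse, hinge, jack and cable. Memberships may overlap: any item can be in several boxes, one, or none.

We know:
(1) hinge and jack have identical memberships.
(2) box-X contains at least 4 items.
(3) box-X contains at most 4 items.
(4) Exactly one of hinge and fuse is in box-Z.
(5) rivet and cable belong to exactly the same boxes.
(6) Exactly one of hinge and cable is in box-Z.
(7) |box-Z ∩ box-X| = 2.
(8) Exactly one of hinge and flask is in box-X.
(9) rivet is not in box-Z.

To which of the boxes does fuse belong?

From (9): rivet ∉ box-Z.
(5): cable matches rivet: cable ∉ box-Z.
(6) (exactly one): hinge ∈ box-Z.
(1): jack matches hinge: jack ∈ box-Z.
(4) (exactly one): fuse ∉ box-Z.
Suppose fuse ∈ box-X: no assignment then satisfies all the clues, so fuse ∉ box-X.

fuse: none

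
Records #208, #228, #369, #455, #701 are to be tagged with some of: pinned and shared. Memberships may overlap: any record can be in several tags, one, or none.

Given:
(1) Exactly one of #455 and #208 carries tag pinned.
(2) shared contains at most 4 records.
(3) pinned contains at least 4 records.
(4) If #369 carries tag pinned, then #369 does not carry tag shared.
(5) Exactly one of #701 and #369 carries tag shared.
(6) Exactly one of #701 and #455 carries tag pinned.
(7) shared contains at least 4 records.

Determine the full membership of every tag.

pinned = {#208, #228, #369, #701}; shared = {#208, #228, #455, #701}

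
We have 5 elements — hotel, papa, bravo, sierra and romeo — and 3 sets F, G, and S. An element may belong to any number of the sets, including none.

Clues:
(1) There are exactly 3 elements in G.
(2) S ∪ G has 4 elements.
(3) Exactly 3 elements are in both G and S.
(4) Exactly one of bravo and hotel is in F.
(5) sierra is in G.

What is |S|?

4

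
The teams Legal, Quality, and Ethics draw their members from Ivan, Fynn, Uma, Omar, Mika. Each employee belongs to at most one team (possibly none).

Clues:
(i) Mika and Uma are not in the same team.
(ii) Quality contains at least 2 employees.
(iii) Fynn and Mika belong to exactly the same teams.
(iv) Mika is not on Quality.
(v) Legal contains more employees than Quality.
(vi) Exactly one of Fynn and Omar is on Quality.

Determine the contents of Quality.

Quality = {Omar, Uma}

From (iv): Mika ∉ Quality.
(iii): Fynn matches Mika: Fynn ∉ Quality.
(vi) (exactly one): Omar ∈ Quality.
Suppose Ivan ∈ Quality: no assignment then satisfies all the clues, so Ivan ∉ Quality.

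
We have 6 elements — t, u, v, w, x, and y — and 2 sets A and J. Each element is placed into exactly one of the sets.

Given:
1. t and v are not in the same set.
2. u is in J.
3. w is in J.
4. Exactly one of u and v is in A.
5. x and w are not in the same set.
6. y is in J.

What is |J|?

From (2): u ∈ J.
From (3): w ∈ J.
From (6): y ∈ J.
(4) (exactly one): v ∈ A.
(5): x ∉ J.
Only one set left: x ∈ A.
(1): t ∉ A.
Only one set left: t ∈ J.

4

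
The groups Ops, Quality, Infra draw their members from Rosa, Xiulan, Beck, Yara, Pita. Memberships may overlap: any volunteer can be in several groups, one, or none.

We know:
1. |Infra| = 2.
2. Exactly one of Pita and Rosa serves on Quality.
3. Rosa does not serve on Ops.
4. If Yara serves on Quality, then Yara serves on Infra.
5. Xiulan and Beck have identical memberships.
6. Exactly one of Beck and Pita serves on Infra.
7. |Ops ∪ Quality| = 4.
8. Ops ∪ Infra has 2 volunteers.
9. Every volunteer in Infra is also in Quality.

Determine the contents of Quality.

Quality = {Beck, Pita, Xiulan, Yara}

From (3): Rosa ∉ Ops.
Suppose Rosa ∈ Quality: no assignment then satisfies all the clues, so Rosa ∉ Quality.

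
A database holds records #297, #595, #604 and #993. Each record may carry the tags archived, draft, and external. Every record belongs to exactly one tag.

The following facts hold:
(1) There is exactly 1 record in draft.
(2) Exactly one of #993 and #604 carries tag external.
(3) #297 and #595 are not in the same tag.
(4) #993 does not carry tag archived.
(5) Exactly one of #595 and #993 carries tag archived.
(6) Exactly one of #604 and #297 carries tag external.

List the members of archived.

archived = {#595}

From (4): #993 ∉ archived.
(5) (exactly one): #595 ∈ archived.
(3): #297 ∉ archived.
Suppose #604 ∈ archived: no assignment then satisfies all the clues, so #604 ∉ archived.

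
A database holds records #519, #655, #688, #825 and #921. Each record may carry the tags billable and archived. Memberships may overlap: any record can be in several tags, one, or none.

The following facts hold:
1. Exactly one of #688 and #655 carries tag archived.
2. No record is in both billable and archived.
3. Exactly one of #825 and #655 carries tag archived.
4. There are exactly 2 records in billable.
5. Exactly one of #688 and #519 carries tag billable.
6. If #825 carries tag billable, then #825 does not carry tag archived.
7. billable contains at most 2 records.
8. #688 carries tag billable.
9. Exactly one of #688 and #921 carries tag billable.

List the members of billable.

billable = {#688, #825}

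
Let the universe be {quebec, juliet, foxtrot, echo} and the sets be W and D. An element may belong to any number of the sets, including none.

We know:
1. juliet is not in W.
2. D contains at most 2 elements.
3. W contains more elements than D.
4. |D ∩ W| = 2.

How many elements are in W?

3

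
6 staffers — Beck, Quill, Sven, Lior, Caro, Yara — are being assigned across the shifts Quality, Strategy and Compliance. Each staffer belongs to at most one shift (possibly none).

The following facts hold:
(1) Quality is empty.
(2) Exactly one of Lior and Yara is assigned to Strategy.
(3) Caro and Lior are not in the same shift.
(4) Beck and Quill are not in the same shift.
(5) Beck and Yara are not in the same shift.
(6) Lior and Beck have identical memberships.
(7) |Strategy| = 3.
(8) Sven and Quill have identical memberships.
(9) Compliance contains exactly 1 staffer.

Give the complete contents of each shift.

Quality = {}; Strategy = {Quill, Sven, Yara}; Compliance = {Caro}

(1): Quality already has 0, so the rest are out.
Suppose Beck ∈ Strategy: no assignment then satisfies all the clues, so Beck ∉ Strategy.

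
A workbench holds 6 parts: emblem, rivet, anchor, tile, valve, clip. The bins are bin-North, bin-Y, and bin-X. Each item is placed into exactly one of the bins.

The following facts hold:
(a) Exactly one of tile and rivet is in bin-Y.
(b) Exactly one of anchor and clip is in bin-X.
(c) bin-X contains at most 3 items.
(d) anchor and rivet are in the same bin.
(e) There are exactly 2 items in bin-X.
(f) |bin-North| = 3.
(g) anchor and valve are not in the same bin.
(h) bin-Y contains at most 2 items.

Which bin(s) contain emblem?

emblem: bin-North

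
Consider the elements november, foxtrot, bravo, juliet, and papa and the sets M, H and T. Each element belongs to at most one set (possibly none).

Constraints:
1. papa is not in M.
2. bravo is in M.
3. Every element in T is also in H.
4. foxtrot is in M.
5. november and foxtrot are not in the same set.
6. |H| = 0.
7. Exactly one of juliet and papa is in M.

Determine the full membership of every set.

M = {bravo, foxtrot, juliet}; H = {}; T = {}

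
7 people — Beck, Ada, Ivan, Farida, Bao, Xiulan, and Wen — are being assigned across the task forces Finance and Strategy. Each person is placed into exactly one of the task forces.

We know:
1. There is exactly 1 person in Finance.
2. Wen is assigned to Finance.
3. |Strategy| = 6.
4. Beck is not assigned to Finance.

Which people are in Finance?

Finance = {Wen}

From (2): Wen ∈ Finance.
From (4): Beck ∉ Finance.
(1): Finance already has 1, so the rest are out.
(3): only 6 candidates remain for Strategy, so all are in.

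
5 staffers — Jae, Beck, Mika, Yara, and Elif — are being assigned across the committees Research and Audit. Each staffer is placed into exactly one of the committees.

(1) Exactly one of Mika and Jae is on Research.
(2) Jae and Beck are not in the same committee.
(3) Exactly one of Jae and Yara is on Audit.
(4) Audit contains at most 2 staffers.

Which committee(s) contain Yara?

Yara: Research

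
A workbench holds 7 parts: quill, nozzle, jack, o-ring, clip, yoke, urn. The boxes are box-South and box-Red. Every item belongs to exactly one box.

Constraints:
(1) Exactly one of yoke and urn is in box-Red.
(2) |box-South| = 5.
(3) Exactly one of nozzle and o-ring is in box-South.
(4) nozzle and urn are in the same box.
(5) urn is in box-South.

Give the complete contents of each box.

From (5): urn ∈ box-South.
(1) (exactly one): yoke ∈ box-Red.
(4): nozzle matches urn: nozzle ∈ box-South.
(3) (exactly one): o-ring ∉ box-South.
Only one box left: o-ring ∈ box-Red.
(2): only 5 candidates remain for box-South, so all are in.

box-South = {clip, jack, nozzle, quill, urn}; box-Red = {o-ring, yoke}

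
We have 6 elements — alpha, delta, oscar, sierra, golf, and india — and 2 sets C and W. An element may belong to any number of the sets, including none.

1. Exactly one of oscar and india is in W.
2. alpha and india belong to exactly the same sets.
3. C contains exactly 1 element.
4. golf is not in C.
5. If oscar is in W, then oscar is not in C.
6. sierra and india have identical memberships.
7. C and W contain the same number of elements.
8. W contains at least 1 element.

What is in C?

C = {delta}

From (4): golf ∉ C.
Suppose alpha ∈ C: no assignment then satisfies all the clues, so alpha ∉ C.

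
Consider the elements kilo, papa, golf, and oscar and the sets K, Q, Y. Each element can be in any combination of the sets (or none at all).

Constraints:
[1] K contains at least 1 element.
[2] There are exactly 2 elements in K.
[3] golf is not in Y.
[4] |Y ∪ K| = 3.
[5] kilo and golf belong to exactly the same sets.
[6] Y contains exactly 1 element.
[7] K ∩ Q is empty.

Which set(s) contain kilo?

kilo: K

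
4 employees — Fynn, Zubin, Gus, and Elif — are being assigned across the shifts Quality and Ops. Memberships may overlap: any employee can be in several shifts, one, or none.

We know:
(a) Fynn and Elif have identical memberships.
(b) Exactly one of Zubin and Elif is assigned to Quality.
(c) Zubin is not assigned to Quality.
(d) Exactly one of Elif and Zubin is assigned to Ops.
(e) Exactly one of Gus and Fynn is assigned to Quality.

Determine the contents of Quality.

Quality = {Elif, Fynn}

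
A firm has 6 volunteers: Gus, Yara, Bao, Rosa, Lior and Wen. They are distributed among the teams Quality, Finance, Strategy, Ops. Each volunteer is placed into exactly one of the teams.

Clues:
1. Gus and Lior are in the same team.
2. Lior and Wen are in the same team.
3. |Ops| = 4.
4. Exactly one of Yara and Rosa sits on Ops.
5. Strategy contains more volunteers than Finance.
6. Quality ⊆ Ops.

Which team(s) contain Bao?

Bao: Strategy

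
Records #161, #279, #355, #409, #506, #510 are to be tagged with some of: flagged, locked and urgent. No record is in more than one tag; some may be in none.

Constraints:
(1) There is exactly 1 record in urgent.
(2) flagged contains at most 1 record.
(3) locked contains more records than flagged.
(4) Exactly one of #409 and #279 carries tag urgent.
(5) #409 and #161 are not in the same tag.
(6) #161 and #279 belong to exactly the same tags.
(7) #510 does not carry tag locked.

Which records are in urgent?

urgent = {#409}

From (7): #510 ∉ locked.
Suppose #161 ∈ urgent: no assignment then satisfies all the clues, so #161 ∉ urgent.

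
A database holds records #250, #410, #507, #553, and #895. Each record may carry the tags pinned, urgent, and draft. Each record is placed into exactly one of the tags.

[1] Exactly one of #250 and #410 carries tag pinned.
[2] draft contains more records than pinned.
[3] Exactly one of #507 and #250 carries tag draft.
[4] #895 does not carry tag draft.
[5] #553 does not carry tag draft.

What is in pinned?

pinned = {#250}

From (4): #895 ∉ draft.
From (5): #553 ∉ draft.
Suppose #250 ∉ pinned: no assignment then satisfies all the clues, so #250 ∈ pinned.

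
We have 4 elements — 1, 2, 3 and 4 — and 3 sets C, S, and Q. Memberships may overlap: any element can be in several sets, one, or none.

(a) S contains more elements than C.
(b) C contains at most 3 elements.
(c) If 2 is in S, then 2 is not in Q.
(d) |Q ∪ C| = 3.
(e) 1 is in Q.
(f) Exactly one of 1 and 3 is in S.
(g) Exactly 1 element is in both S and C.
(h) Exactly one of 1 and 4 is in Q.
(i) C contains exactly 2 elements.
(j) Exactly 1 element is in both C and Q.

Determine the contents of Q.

Q = {1, 3}

From (e): 1 ∈ Q.
(h) (exactly one): 4 ∉ Q.
Suppose 2 ∈ Q: no assignment then satisfies all the clues, so 2 ∉ Q.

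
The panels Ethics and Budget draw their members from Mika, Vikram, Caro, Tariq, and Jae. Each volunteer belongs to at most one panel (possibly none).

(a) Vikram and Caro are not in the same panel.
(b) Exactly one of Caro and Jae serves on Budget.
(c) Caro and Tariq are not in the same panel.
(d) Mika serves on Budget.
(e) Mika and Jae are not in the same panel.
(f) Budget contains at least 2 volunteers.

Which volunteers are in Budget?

Budget = {Caro, Mika}

From (d): Mika ∈ Budget.
(e): Jae ∉ Budget.
(b) (exactly one): Caro ∈ Budget.
(c): Tariq ∉ Budget.
(a): Vikram ∉ Budget.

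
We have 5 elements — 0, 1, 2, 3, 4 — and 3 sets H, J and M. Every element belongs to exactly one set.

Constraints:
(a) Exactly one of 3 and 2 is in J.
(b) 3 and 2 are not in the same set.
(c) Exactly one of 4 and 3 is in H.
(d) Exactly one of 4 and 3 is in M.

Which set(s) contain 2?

2: J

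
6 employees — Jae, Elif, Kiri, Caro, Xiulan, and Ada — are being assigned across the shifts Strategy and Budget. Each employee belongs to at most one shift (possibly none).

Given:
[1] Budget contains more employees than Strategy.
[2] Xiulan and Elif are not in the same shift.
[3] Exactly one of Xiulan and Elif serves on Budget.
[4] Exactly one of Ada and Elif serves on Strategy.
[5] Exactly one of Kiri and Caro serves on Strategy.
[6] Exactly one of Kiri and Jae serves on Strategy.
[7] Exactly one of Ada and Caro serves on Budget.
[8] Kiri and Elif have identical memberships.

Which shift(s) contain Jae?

Jae: Budget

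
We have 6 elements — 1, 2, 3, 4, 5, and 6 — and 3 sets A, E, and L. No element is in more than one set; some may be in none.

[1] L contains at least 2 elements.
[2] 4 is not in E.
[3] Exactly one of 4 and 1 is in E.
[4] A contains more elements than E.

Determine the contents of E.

E = {1}

From (2): 4 ∉ E.
(3) (exactly one): 1 ∈ E.
Suppose 2 ∈ E: no assignment then satisfies all the clues, so 2 ∉ E.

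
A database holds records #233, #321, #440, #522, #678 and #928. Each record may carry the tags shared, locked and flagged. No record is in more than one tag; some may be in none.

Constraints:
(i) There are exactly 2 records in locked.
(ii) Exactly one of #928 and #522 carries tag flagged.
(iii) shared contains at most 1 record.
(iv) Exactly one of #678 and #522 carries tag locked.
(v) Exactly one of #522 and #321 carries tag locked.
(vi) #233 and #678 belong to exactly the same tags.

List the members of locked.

locked = {#440, #522}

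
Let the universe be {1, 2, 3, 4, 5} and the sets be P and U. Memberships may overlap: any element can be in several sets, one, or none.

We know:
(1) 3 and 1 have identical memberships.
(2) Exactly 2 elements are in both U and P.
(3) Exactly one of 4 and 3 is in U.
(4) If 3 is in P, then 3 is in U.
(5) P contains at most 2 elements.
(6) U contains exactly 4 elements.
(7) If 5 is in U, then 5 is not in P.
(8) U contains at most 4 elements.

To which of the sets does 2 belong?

2: U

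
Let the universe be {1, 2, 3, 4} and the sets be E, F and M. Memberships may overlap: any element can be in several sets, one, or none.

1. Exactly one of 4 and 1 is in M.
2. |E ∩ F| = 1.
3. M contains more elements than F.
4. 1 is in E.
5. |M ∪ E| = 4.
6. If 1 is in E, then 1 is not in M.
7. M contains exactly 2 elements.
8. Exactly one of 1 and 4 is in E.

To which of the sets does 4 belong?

4: M

From (4): 1 ∈ E.
(6): 1 ∉ M.
(8) (exactly one): 4 ∉ E.
(1) (exactly one): 4 ∈ M.
Suppose 4 ∈ F: no assignment then satisfies all the clues, so 4 ∉ F.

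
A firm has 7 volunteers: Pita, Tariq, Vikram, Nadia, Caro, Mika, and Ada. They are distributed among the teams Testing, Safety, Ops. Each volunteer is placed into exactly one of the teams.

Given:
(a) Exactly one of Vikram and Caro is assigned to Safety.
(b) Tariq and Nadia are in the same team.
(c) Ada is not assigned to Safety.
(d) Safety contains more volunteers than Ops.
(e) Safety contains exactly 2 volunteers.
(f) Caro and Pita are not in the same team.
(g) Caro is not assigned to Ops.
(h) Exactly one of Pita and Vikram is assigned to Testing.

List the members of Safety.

Safety = {Caro, Mika}

From (c): Ada ∉ Safety.
From (g): Caro ∉ Ops.
Suppose Pita ∈ Safety: no assignment then satisfies all the clues, so Pita ∉ Safety.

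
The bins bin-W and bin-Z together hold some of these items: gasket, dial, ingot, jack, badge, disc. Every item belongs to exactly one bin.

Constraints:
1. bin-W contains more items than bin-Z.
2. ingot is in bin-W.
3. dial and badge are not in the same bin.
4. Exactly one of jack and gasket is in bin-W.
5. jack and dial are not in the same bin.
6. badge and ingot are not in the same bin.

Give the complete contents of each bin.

From (2): ingot ∈ bin-W.
(6): badge ∉ bin-W.
Only one bin left: badge ∈ bin-Z.
(3): dial ∉ bin-Z.
Only one bin left: dial ∈ bin-W.
(5): jack ∉ bin-W.
Only one bin left: jack ∈ bin-Z.
(4) (exactly one): gasket ∈ bin-W.
Suppose disc ∉ bin-W: no assignment then satisfies all the clues, so disc ∈ bin-W.

bin-W = {dial, disc, gasket, ingot}; bin-Z = {badge, jack}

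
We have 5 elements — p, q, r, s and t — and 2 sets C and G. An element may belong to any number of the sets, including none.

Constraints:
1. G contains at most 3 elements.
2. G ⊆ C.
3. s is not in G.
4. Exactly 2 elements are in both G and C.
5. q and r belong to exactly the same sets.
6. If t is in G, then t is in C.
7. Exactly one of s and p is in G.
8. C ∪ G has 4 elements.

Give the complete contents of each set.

C = {p, q, r, t}; G = {p, t}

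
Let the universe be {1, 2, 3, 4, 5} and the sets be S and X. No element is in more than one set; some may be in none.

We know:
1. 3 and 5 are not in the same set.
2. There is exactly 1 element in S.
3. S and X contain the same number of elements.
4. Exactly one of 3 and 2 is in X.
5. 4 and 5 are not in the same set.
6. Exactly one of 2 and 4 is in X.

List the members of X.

X = {2}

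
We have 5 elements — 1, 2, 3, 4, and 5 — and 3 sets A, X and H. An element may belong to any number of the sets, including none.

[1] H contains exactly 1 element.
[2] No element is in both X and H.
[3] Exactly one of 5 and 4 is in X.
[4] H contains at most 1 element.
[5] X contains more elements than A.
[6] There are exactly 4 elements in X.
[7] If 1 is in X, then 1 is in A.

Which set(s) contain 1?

1: A, X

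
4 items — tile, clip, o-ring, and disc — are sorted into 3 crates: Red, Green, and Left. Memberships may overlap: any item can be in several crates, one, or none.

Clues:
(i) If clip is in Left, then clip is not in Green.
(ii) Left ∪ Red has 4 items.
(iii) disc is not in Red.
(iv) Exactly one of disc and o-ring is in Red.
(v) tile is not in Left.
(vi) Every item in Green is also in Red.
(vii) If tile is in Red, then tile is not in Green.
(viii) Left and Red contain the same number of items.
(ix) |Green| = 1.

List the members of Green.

Green = {o-ring}

From (iii): disc ∉ Red.
From (v): tile ∉ Left.
(iv) (exactly one): o-ring ∈ Red.
(vi) contrapositive: disc ∉ Green.
Suppose tile ∈ Green: no assignment then satisfies all the clues, so tile ∉ Green.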